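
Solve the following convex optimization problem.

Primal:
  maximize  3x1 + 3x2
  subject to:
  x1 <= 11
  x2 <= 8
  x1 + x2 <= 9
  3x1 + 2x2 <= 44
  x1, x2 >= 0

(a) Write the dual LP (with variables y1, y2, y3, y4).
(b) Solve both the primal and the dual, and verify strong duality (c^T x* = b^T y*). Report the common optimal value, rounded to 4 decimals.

The standard primal-dual pair for 'max c^T x s.t. A x <= b, x >= 0' is:
  Dual:  min b^T y  s.t.  A^T y >= c,  y >= 0.

So the dual LP is:
  minimize  11y1 + 8y2 + 9y3 + 44y4
  subject to:
    y1 + y3 + 3y4 >= 3
    y2 + y3 + 2y4 >= 3
    y1, y2, y3, y4 >= 0

Solving the primal: x* = (9, 0).
  primal value c^T x* = 27.
Solving the dual: y* = (0, 0, 3, 0).
  dual value b^T y* = 27.
Strong duality: c^T x* = b^T y*. Confirmed.

27


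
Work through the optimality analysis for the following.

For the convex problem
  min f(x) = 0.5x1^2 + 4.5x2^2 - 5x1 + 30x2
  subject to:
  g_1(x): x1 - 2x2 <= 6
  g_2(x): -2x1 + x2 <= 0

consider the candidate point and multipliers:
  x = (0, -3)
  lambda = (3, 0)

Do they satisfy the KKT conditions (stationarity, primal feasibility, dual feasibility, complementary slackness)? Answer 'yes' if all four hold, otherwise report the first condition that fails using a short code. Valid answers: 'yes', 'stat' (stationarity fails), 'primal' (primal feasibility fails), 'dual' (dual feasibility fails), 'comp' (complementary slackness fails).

Gradient of f: grad f(x) = Q x + c = (-5, 3)
Constraint values g_i(x) = a_i^T x - b_i:
  g_1((0, -3)) = 0
  g_2((0, -3)) = -3
Stationarity residual: grad f(x) + sum_i lambda_i a_i = (-2, -3)
  -> stationarity FAILS
Primal feasibility (all g_i <= 0): OK
Dual feasibility (all lambda_i >= 0): OK
Complementary slackness (lambda_i * g_i(x) = 0 for all i): OK

Verdict: the first failing condition is stationarity -> stat.

stat


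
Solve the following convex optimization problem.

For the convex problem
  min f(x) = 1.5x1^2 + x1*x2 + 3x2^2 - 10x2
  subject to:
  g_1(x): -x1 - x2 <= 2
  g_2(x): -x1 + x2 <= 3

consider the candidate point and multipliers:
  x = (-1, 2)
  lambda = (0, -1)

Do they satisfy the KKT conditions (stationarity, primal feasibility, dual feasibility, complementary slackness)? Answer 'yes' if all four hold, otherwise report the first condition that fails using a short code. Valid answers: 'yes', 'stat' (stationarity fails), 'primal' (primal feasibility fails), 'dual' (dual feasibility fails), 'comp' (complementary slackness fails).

Gradient of f: grad f(x) = Q x + c = (-1, 1)
Constraint values g_i(x) = a_i^T x - b_i:
  g_1((-1, 2)) = -3
  g_2((-1, 2)) = 0
Stationarity residual: grad f(x) + sum_i lambda_i a_i = (0, 0)
  -> stationarity OK
Primal feasibility (all g_i <= 0): OK
Dual feasibility (all lambda_i >= 0): FAILS
Complementary slackness (lambda_i * g_i(x) = 0 for all i): OK

Verdict: the first failing condition is dual_feasibility -> dual.

dual


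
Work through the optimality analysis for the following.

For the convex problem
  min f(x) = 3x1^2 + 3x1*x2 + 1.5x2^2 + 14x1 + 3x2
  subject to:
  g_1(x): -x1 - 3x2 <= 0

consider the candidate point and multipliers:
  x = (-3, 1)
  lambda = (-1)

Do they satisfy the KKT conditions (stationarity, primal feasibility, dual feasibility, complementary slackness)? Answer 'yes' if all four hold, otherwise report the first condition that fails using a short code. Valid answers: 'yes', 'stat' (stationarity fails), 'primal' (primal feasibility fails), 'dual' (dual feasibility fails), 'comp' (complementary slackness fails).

Gradient of f: grad f(x) = Q x + c = (-1, -3)
Constraint values g_i(x) = a_i^T x - b_i:
  g_1((-3, 1)) = 0
Stationarity residual: grad f(x) + sum_i lambda_i a_i = (0, 0)
  -> stationarity OK
Primal feasibility (all g_i <= 0): OK
Dual feasibility (all lambda_i >= 0): FAILS
Complementary slackness (lambda_i * g_i(x) = 0 for all i): OK

Verdict: the first failing condition is dual_feasibility -> dual.

dual


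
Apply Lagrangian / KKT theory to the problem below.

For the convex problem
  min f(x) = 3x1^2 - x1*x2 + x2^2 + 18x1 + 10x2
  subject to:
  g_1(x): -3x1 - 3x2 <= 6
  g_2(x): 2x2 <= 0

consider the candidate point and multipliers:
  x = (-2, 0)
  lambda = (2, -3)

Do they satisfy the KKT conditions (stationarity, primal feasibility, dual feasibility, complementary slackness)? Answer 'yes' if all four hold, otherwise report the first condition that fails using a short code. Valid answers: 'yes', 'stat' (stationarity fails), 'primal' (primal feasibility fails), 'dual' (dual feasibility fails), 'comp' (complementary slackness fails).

Gradient of f: grad f(x) = Q x + c = (6, 12)
Constraint values g_i(x) = a_i^T x - b_i:
  g_1((-2, 0)) = 0
  g_2((-2, 0)) = 0
Stationarity residual: grad f(x) + sum_i lambda_i a_i = (0, 0)
  -> stationarity OK
Primal feasibility (all g_i <= 0): OK
Dual feasibility (all lambda_i >= 0): FAILS
Complementary slackness (lambda_i * g_i(x) = 0 for all i): OK

Verdict: the first failing condition is dual_feasibility -> dual.

dual


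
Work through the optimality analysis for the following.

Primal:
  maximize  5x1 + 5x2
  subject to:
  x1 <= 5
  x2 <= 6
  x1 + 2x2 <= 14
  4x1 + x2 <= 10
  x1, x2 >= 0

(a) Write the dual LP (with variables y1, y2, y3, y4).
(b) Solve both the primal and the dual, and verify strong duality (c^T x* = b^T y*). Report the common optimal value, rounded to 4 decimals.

The standard primal-dual pair for 'max c^T x s.t. A x <= b, x >= 0' is:
  Dual:  min b^T y  s.t.  A^T y >= c,  y >= 0.

So the dual LP is:
  minimize  5y1 + 6y2 + 14y3 + 10y4
  subject to:
    y1 + y3 + 4y4 >= 5
    y2 + 2y3 + y4 >= 5
    y1, y2, y3, y4 >= 0

Solving the primal: x* = (1, 6).
  primal value c^T x* = 35.
Solving the dual: y* = (0, 3.75, 0, 1.25).
  dual value b^T y* = 35.
Strong duality: c^T x* = b^T y*. Confirmed.

35


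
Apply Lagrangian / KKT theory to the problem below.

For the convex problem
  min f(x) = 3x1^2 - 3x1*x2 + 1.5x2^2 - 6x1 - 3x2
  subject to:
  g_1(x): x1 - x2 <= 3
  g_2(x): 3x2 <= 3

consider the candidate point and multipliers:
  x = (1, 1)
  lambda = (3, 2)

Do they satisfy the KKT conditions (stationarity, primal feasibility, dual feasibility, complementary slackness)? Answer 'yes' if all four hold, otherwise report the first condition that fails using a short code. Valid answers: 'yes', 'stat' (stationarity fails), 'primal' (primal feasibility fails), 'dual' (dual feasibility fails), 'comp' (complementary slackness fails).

Gradient of f: grad f(x) = Q x + c = (-3, -3)
Constraint values g_i(x) = a_i^T x - b_i:
  g_1((1, 1)) = -3
  g_2((1, 1)) = 0
Stationarity residual: grad f(x) + sum_i lambda_i a_i = (0, 0)
  -> stationarity OK
Primal feasibility (all g_i <= 0): OK
Dual feasibility (all lambda_i >= 0): OK
Complementary slackness (lambda_i * g_i(x) = 0 for all i): FAILS

Verdict: the first failing condition is complementary_slackness -> comp.

comp


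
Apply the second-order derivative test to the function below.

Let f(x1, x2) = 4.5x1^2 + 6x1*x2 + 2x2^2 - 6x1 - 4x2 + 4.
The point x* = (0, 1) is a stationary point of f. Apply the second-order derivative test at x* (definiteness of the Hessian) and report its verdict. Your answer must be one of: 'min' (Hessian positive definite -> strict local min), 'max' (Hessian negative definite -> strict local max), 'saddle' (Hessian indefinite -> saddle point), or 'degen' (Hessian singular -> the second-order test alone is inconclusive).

Compute the Hessian H = grad^2 f:
  H = [[9, 6], [6, 4]]
Verify stationarity: grad f(x*) = H x* + g = (0, 0).
Eigenvalues of H: 0, 13.
H has a zero eigenvalue (singular; positive semidefinite but not definite), so H is neither positive definite, negative definite, nor indefinite. The second-order test alone is inconclusive -> degen.
(Indeed, f is constant along the null direction of H through x*, so x* is not a strict local extremum.)

degen


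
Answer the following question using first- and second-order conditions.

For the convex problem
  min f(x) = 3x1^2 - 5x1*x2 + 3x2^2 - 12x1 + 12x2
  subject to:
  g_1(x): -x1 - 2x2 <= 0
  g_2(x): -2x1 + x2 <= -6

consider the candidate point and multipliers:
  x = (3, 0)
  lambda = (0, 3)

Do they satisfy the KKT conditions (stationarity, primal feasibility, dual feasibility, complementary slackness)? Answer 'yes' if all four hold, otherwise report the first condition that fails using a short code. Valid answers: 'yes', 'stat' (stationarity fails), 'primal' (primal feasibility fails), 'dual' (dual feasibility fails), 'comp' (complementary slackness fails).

Gradient of f: grad f(x) = Q x + c = (6, -3)
Constraint values g_i(x) = a_i^T x - b_i:
  g_1((3, 0)) = -3
  g_2((3, 0)) = 0
Stationarity residual: grad f(x) + sum_i lambda_i a_i = (0, 0)
  -> stationarity OK
Primal feasibility (all g_i <= 0): OK
Dual feasibility (all lambda_i >= 0): OK
Complementary slackness (lambda_i * g_i(x) = 0 for all i): OK

Verdict: yes, KKT holds.

yes


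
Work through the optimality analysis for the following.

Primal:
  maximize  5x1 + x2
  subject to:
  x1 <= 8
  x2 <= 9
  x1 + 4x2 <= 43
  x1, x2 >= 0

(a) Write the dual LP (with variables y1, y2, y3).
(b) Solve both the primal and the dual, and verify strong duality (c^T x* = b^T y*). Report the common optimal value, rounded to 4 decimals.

The standard primal-dual pair for 'max c^T x s.t. A x <= b, x >= 0' is:
  Dual:  min b^T y  s.t.  A^T y >= c,  y >= 0.

So the dual LP is:
  minimize  8y1 + 9y2 + 43y3
  subject to:
    y1 + y3 >= 5
    y2 + 4y3 >= 1
    y1, y2, y3 >= 0

Solving the primal: x* = (8, 8.75).
  primal value c^T x* = 48.75.
Solving the dual: y* = (4.75, 0, 0.25).
  dual value b^T y* = 48.75.
Strong duality: c^T x* = b^T y*. Confirmed.

48.75


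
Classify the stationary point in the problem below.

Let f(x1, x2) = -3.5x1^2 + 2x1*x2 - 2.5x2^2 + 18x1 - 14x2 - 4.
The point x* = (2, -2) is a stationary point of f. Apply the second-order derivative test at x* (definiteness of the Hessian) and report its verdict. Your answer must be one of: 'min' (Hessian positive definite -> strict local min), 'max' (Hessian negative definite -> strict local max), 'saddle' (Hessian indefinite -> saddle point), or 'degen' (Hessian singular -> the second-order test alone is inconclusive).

Compute the Hessian H = grad^2 f:
  H = [[-7, 2], [2, -5]]
Verify stationarity: grad f(x*) = H x* + g = (0, 0).
Eigenvalues of H: -8.2361, -3.7639.
Both eigenvalues < 0, so H is negative definite -> x* is a strict local max.

max


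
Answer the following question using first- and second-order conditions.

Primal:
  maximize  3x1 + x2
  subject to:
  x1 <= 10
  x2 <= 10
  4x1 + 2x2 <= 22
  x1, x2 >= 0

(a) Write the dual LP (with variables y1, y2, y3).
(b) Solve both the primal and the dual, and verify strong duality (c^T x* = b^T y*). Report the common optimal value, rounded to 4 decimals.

The standard primal-dual pair for 'max c^T x s.t. A x <= b, x >= 0' is:
  Dual:  min b^T y  s.t.  A^T y >= c,  y >= 0.

So the dual LP is:
  minimize  10y1 + 10y2 + 22y3
  subject to:
    y1 + 4y3 >= 3
    y2 + 2y3 >= 1
    y1, y2, y3 >= 0

Solving the primal: x* = (5.5, 0).
  primal value c^T x* = 16.5.
Solving the dual: y* = (0, 0, 0.75).
  dual value b^T y* = 16.5.
Strong duality: c^T x* = b^T y*. Confirmed.

16.5


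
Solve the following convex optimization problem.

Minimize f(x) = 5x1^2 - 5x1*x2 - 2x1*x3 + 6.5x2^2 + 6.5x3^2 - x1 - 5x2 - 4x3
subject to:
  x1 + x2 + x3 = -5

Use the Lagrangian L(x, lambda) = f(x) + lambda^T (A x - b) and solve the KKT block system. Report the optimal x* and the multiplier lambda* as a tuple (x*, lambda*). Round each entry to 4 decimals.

Form the Lagrangian:
  L(x, lambda) = (1/2) x^T Q x + c^T x + lambda^T (A x - b)
Stationarity (grad_x L = 0): Q x + c + A^T lambda = 0.
Primal feasibility: A x = b.

This gives the KKT block system:
  [ Q   A^T ] [ x     ]   [-c ]
  [ A    0  ] [ lambda ] = [ b ]

Solving the linear system:
  x*      = (-2.3056, -1.5748, -1.1196)
  lambda* = (13.9435)
  f(x*)   = 42.1877

x* = (-2.3056, -1.5748, -1.1196), lambda* = (13.9435)


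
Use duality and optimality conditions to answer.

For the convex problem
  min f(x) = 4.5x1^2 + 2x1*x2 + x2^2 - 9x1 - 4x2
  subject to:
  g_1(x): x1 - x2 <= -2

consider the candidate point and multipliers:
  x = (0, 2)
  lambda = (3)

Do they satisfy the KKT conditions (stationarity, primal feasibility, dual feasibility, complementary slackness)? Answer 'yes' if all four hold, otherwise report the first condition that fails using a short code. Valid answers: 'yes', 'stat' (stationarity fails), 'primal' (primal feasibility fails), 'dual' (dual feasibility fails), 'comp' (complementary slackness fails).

Gradient of f: grad f(x) = Q x + c = (-5, 0)
Constraint values g_i(x) = a_i^T x - b_i:
  g_1((0, 2)) = 0
Stationarity residual: grad f(x) + sum_i lambda_i a_i = (-2, -3)
  -> stationarity FAILS
Primal feasibility (all g_i <= 0): OK
Dual feasibility (all lambda_i >= 0): OK
Complementary slackness (lambda_i * g_i(x) = 0 for all i): OK

Verdict: the first failing condition is stationarity -> stat.

stat


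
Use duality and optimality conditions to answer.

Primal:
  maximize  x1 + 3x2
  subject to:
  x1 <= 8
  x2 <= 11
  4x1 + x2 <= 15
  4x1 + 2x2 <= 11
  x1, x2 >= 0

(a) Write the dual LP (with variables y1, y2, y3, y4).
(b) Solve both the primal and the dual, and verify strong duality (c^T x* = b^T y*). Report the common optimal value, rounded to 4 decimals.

The standard primal-dual pair for 'max c^T x s.t. A x <= b, x >= 0' is:
  Dual:  min b^T y  s.t.  A^T y >= c,  y >= 0.

So the dual LP is:
  minimize  8y1 + 11y2 + 15y3 + 11y4
  subject to:
    y1 + 4y3 + 4y4 >= 1
    y2 + y3 + 2y4 >= 3
    y1, y2, y3, y4 >= 0

Solving the primal: x* = (0, 5.5).
  primal value c^T x* = 16.5.
Solving the dual: y* = (0, 0, 0, 1.5).
  dual value b^T y* = 16.5.
Strong duality: c^T x* = b^T y*. Confirmed.

16.5


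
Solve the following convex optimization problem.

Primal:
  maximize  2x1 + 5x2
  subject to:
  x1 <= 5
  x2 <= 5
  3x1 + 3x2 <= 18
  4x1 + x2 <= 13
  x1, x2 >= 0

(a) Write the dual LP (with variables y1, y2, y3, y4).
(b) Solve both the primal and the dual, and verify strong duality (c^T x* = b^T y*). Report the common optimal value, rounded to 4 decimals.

The standard primal-dual pair for 'max c^T x s.t. A x <= b, x >= 0' is:
  Dual:  min b^T y  s.t.  A^T y >= c,  y >= 0.

So the dual LP is:
  minimize  5y1 + 5y2 + 18y3 + 13y4
  subject to:
    y1 + 3y3 + 4y4 >= 2
    y2 + 3y3 + y4 >= 5
    y1, y2, y3, y4 >= 0

Solving the primal: x* = (1, 5).
  primal value c^T x* = 27.
Solving the dual: y* = (0, 3, 0.6667, 0).
  dual value b^T y* = 27.
Strong duality: c^T x* = b^T y*. Confirmed.

27


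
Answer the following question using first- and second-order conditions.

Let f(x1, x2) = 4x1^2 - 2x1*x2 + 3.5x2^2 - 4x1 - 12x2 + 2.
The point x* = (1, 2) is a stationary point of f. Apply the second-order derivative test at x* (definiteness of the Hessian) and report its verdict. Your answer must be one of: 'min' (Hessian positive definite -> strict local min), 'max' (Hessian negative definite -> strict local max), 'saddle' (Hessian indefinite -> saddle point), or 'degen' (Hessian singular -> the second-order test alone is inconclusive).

Compute the Hessian H = grad^2 f:
  H = [[8, -2], [-2, 7]]
Verify stationarity: grad f(x*) = H x* + g = (0, 0).
Eigenvalues of H: 5.4384, 9.5616.
Both eigenvalues > 0, so H is positive definite -> x* is a strict local min.

min


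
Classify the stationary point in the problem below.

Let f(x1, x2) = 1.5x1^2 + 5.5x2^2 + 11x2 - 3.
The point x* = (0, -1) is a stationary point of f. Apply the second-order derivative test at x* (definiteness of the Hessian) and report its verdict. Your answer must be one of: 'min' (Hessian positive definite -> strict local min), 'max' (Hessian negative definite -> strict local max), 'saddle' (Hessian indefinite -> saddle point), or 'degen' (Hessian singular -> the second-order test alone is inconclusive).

Compute the Hessian H = grad^2 f:
  H = [[3, 0], [0, 11]]
Verify stationarity: grad f(x*) = H x* + g = (0, 0).
Eigenvalues of H: 3, 11.
Both eigenvalues > 0, so H is positive definite -> x* is a strict local min.

min


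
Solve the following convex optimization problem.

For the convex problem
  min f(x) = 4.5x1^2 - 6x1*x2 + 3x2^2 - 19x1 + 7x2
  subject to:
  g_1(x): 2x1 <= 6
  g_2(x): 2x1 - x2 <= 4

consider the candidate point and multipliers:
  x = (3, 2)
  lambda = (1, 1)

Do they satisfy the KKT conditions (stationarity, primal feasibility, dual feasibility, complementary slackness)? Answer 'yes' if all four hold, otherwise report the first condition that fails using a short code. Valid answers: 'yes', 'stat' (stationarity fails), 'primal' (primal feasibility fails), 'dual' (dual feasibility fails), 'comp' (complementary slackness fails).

Gradient of f: grad f(x) = Q x + c = (-4, 1)
Constraint values g_i(x) = a_i^T x - b_i:
  g_1((3, 2)) = 0
  g_2((3, 2)) = 0
Stationarity residual: grad f(x) + sum_i lambda_i a_i = (0, 0)
  -> stationarity OK
Primal feasibility (all g_i <= 0): OK
Dual feasibility (all lambda_i >= 0): OK
Complementary slackness (lambda_i * g_i(x) = 0 for all i): OK

Verdict: yes, KKT holds.

yes


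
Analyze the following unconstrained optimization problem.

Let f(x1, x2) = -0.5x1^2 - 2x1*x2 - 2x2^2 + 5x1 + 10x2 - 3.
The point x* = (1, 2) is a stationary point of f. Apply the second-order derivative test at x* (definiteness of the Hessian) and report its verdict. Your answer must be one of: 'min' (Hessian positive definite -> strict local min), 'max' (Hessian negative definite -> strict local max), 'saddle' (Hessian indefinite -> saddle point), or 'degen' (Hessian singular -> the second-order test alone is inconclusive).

Compute the Hessian H = grad^2 f:
  H = [[-1, -2], [-2, -4]]
Verify stationarity: grad f(x*) = H x* + g = (0, 0).
Eigenvalues of H: -5, 0.
H has a zero eigenvalue (singular; negative semidefinite but not definite), so H is neither positive definite, negative definite, nor indefinite. The second-order test alone is inconclusive -> degen.
(Indeed, f is constant along the null direction of H through x*, so x* is not a strict local extremum.)

degen


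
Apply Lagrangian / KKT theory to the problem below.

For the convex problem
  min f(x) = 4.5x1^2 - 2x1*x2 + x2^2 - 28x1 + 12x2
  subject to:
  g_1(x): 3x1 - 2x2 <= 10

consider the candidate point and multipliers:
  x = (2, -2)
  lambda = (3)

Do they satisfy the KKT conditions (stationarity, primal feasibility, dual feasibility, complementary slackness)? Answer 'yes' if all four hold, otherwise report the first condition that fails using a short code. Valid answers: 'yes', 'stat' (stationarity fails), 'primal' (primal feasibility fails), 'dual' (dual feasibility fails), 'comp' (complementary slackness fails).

Gradient of f: grad f(x) = Q x + c = (-6, 4)
Constraint values g_i(x) = a_i^T x - b_i:
  g_1((2, -2)) = 0
Stationarity residual: grad f(x) + sum_i lambda_i a_i = (3, -2)
  -> stationarity FAILS
Primal feasibility (all g_i <= 0): OK
Dual feasibility (all lambda_i >= 0): OK
Complementary slackness (lambda_i * g_i(x) = 0 for all i): OK

Verdict: the first failing condition is stationarity -> stat.

stat


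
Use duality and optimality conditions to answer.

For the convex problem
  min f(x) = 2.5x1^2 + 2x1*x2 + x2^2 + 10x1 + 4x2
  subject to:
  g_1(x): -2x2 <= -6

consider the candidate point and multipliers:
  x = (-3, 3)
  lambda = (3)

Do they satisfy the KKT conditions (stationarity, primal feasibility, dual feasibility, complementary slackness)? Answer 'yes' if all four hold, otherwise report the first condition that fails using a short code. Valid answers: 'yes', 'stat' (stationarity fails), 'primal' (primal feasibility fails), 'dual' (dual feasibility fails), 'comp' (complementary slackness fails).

Gradient of f: grad f(x) = Q x + c = (1, 4)
Constraint values g_i(x) = a_i^T x - b_i:
  g_1((-3, 3)) = 0
Stationarity residual: grad f(x) + sum_i lambda_i a_i = (1, -2)
  -> stationarity FAILS
Primal feasibility (all g_i <= 0): OK
Dual feasibility (all lambda_i >= 0): OK
Complementary slackness (lambda_i * g_i(x) = 0 for all i): OK

Verdict: the first failing condition is stationarity -> stat.

stat


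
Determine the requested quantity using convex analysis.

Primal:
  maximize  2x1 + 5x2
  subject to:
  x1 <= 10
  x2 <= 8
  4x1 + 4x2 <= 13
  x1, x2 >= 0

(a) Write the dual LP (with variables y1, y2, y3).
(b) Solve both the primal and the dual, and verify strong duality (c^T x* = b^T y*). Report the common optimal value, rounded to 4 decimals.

The standard primal-dual pair for 'max c^T x s.t. A x <= b, x >= 0' is:
  Dual:  min b^T y  s.t.  A^T y >= c,  y >= 0.

So the dual LP is:
  minimize  10y1 + 8y2 + 13y3
  subject to:
    y1 + 4y3 >= 2
    y2 + 4y3 >= 5
    y1, y2, y3 >= 0

Solving the primal: x* = (0, 3.25).
  primal value c^T x* = 16.25.
Solving the dual: y* = (0, 0, 1.25).
  dual value b^T y* = 16.25.
Strong duality: c^T x* = b^T y*. Confirmed.

16.25


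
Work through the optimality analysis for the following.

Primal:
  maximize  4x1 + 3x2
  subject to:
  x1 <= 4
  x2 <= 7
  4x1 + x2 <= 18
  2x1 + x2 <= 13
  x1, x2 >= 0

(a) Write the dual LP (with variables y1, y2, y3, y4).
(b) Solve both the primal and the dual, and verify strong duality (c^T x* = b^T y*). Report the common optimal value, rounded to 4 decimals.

The standard primal-dual pair for 'max c^T x s.t. A x <= b, x >= 0' is:
  Dual:  min b^T y  s.t.  A^T y >= c,  y >= 0.

So the dual LP is:
  minimize  4y1 + 7y2 + 18y3 + 13y4
  subject to:
    y1 + 4y3 + 2y4 >= 4
    y2 + y3 + y4 >= 3
    y1, y2, y3, y4 >= 0

Solving the primal: x* = (2.75, 7).
  primal value c^T x* = 32.
Solving the dual: y* = (0, 2, 1, 0).
  dual value b^T y* = 32.
Strong duality: c^T x* = b^T y*. Confirmed.

32


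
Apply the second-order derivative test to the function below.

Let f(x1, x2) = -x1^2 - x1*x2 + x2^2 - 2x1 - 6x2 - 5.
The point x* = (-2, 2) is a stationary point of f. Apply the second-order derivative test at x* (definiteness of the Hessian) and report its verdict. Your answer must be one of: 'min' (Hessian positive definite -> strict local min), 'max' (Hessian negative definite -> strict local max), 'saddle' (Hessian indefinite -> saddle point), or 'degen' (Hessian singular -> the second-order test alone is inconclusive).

Compute the Hessian H = grad^2 f:
  H = [[-2, -1], [-1, 2]]
Verify stationarity: grad f(x*) = H x* + g = (0, 0).
Eigenvalues of H: -2.2361, 2.2361.
Eigenvalues have mixed signs, so H is indefinite -> x* is a saddle point.

saddle


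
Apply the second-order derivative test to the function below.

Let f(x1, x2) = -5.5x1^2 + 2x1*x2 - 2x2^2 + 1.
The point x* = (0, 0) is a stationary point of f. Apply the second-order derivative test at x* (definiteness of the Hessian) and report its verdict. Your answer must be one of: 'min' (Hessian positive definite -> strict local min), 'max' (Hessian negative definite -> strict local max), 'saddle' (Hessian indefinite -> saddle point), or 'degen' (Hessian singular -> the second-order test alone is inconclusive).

Compute the Hessian H = grad^2 f:
  H = [[-11, 2], [2, -4]]
Verify stationarity: grad f(x*) = H x* + g = (0, 0).
Eigenvalues of H: -11.5311, -3.4689.
Both eigenvalues < 0, so H is negative definite -> x* is a strict local max.

max


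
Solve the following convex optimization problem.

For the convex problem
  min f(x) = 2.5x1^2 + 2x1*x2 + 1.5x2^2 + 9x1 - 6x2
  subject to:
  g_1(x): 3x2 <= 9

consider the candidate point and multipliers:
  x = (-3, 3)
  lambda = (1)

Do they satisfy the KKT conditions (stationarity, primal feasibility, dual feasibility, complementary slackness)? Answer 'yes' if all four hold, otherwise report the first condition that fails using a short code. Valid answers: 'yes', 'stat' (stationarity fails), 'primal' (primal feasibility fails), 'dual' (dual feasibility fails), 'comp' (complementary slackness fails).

Gradient of f: grad f(x) = Q x + c = (0, -3)
Constraint values g_i(x) = a_i^T x - b_i:
  g_1((-3, 3)) = 0
Stationarity residual: grad f(x) + sum_i lambda_i a_i = (0, 0)
  -> stationarity OK
Primal feasibility (all g_i <= 0): OK
Dual feasibility (all lambda_i >= 0): OK
Complementary slackness (lambda_i * g_i(x) = 0 for all i): OK

Verdict: yes, KKT holds.

yes


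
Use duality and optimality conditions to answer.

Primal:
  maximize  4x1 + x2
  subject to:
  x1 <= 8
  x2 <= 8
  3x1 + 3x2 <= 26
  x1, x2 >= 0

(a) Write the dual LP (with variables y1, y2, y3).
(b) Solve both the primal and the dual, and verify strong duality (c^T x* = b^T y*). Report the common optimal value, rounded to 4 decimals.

The standard primal-dual pair for 'max c^T x s.t. A x <= b, x >= 0' is:
  Dual:  min b^T y  s.t.  A^T y >= c,  y >= 0.

So the dual LP is:
  minimize  8y1 + 8y2 + 26y3
  subject to:
    y1 + 3y3 >= 4
    y2 + 3y3 >= 1
    y1, y2, y3 >= 0

Solving the primal: x* = (8, 0.6667).
  primal value c^T x* = 32.6667.
Solving the dual: y* = (3, 0, 0.3333).
  dual value b^T y* = 32.6667.
Strong duality: c^T x* = b^T y*. Confirmed.

32.6667


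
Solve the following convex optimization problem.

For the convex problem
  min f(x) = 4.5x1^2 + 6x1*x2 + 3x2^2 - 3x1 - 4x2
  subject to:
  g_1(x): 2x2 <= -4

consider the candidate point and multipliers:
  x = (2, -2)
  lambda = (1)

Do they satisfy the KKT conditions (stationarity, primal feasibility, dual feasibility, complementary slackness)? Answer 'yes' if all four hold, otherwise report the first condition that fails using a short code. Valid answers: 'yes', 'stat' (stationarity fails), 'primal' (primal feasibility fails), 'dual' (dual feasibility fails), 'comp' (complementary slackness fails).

Gradient of f: grad f(x) = Q x + c = (3, -4)
Constraint values g_i(x) = a_i^T x - b_i:
  g_1((2, -2)) = 0
Stationarity residual: grad f(x) + sum_i lambda_i a_i = (3, -2)
  -> stationarity FAILS
Primal feasibility (all g_i <= 0): OK
Dual feasibility (all lambda_i >= 0): OK
Complementary slackness (lambda_i * g_i(x) = 0 for all i): OK

Verdict: the first failing condition is stationarity -> stat.

stat


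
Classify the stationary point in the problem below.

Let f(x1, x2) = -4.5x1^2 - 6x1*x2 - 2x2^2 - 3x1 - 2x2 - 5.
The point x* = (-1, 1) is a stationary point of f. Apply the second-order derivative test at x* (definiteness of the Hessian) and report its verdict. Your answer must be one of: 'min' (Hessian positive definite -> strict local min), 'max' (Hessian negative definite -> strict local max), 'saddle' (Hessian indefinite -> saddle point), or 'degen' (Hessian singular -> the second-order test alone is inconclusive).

Compute the Hessian H = grad^2 f:
  H = [[-9, -6], [-6, -4]]
Verify stationarity: grad f(x*) = H x* + g = (0, 0).
Eigenvalues of H: -13, 0.
H has a zero eigenvalue (singular; negative semidefinite but not definite), so H is neither positive definite, negative definite, nor indefinite. The second-order test alone is inconclusive -> degen.
(Indeed, f is constant along the null direction of H through x*, so x* is not a strict local extremum.)

degen


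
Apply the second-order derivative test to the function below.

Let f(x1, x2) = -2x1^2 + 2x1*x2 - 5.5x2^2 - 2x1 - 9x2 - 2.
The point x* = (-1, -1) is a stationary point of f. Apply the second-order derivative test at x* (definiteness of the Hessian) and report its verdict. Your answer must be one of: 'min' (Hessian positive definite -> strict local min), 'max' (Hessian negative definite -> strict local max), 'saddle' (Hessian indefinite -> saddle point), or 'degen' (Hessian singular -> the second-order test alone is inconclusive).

Compute the Hessian H = grad^2 f:
  H = [[-4, 2], [2, -11]]
Verify stationarity: grad f(x*) = H x* + g = (0, 0).
Eigenvalues of H: -11.5311, -3.4689.
Both eigenvalues < 0, so H is negative definite -> x* is a strict local max.

max


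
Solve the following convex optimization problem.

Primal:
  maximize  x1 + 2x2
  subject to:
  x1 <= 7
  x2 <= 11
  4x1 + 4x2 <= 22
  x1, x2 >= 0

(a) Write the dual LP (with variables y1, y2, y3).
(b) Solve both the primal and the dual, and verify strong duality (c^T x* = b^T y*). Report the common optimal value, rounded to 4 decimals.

The standard primal-dual pair for 'max c^T x s.t. A x <= b, x >= 0' is:
  Dual:  min b^T y  s.t.  A^T y >= c,  y >= 0.

So the dual LP is:
  minimize  7y1 + 11y2 + 22y3
  subject to:
    y1 + 4y3 >= 1
    y2 + 4y3 >= 2
    y1, y2, y3 >= 0

Solving the primal: x* = (0, 5.5).
  primal value c^T x* = 11.
Solving the dual: y* = (0, 0, 0.5).
  dual value b^T y* = 11.
Strong duality: c^T x* = b^T y*. Confirmed.

11


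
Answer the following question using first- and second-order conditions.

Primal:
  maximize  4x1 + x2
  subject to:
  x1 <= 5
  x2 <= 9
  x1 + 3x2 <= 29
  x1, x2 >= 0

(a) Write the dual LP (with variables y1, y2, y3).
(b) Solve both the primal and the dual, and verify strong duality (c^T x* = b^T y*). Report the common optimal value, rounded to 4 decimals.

The standard primal-dual pair for 'max c^T x s.t. A x <= b, x >= 0' is:
  Dual:  min b^T y  s.t.  A^T y >= c,  y >= 0.

So the dual LP is:
  minimize  5y1 + 9y2 + 29y3
  subject to:
    y1 + y3 >= 4
    y2 + 3y3 >= 1
    y1, y2, y3 >= 0

Solving the primal: x* = (5, 8).
  primal value c^T x* = 28.
Solving the dual: y* = (3.6667, 0, 0.3333).
  dual value b^T y* = 28.
Strong duality: c^T x* = b^T y*. Confirmed.

28


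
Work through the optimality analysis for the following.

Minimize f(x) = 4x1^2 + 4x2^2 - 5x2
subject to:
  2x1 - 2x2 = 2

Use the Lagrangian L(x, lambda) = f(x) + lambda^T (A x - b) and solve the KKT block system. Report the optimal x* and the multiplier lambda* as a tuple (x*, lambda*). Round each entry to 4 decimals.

Form the Lagrangian:
  L(x, lambda) = (1/2) x^T Q x + c^T x + lambda^T (A x - b)
Stationarity (grad_x L = 0): Q x + c + A^T lambda = 0.
Primal feasibility: A x = b.

This gives the KKT block system:
  [ Q   A^T ] [ x     ]   [-c ]
  [ A    0  ] [ lambda ] = [ b ]

Solving the linear system:
  x*      = (0.8125, -0.1875)
  lambda* = (-3.25)
  f(x*)   = 3.7188

x* = (0.8125, -0.1875), lambda* = (-3.25)


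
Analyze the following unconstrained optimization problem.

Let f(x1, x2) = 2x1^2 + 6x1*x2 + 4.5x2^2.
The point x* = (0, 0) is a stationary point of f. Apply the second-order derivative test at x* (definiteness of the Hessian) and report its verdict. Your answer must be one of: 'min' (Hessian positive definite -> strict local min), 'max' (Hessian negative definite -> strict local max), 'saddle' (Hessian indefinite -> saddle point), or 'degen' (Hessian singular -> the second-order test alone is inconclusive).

Compute the Hessian H = grad^2 f:
  H = [[4, 6], [6, 9]]
Verify stationarity: grad f(x*) = H x* + g = (0, 0).
Eigenvalues of H: 0, 13.
H has a zero eigenvalue (singular; positive semidefinite but not definite), so H is neither positive definite, negative definite, nor indefinite. The second-order test alone is inconclusive -> degen.
(Indeed, f is constant along the null direction of H through x*, so x* is not a strict local extremum.)

degen


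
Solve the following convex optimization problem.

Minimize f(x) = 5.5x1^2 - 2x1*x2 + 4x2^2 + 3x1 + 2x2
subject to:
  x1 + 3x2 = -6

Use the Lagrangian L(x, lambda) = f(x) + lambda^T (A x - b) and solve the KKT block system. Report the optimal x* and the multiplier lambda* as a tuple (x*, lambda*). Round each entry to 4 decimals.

Form the Lagrangian:
  L(x, lambda) = (1/2) x^T Q x + c^T x + lambda^T (A x - b)
Stationarity (grad_x L = 0): Q x + c + A^T lambda = 0.
Primal feasibility: A x = b.

This gives the KKT block system:
  [ Q   A^T ] [ x     ]   [-c ]
  [ A    0  ] [ lambda ] = [ b ]

Solving the linear system:
  x*      = (-0.8824, -1.7059)
  lambda* = (3.2941)
  f(x*)   = 6.8529

x* = (-0.8824, -1.7059), lambda* = (3.2941)


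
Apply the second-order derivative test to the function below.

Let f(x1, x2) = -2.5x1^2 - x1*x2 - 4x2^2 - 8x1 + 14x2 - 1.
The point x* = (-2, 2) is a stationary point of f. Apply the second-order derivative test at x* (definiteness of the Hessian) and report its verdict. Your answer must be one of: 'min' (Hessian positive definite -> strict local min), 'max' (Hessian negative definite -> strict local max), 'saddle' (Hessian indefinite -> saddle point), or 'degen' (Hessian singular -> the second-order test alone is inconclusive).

Compute the Hessian H = grad^2 f:
  H = [[-5, -1], [-1, -8]]
Verify stationarity: grad f(x*) = H x* + g = (0, 0).
Eigenvalues of H: -8.3028, -4.6972.
Both eigenvalues < 0, so H is negative definite -> x* is a strict local max.

max


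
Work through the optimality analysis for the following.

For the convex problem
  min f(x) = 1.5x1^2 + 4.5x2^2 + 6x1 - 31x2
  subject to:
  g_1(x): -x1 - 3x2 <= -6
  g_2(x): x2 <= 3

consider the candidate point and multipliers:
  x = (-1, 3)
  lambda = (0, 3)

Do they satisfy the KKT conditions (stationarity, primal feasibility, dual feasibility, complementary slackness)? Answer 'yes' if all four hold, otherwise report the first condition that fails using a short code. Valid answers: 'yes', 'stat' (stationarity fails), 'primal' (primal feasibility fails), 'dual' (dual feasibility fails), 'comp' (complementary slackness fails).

Gradient of f: grad f(x) = Q x + c = (3, -4)
Constraint values g_i(x) = a_i^T x - b_i:
  g_1((-1, 3)) = -2
  g_2((-1, 3)) = 0
Stationarity residual: grad f(x) + sum_i lambda_i a_i = (3, -1)
  -> stationarity FAILS
Primal feasibility (all g_i <= 0): OK
Dual feasibility (all lambda_i >= 0): OK
Complementary slackness (lambda_i * g_i(x) = 0 for all i): OK

Verdict: the first failing condition is stationarity -> stat.

stat


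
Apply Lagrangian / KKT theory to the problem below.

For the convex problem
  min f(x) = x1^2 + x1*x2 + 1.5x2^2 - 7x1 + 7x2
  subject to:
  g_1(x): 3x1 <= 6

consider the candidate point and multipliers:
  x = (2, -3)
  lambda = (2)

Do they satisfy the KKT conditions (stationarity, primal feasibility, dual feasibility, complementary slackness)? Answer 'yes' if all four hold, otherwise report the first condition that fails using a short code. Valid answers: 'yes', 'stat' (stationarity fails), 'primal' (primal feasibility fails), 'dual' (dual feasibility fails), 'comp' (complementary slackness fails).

Gradient of f: grad f(x) = Q x + c = (-6, 0)
Constraint values g_i(x) = a_i^T x - b_i:
  g_1((2, -3)) = 0
Stationarity residual: grad f(x) + sum_i lambda_i a_i = (0, 0)
  -> stationarity OK
Primal feasibility (all g_i <= 0): OK
Dual feasibility (all lambda_i >= 0): OK
Complementary slackness (lambda_i * g_i(x) = 0 for all i): OK

Verdict: yes, KKT holds.

yes


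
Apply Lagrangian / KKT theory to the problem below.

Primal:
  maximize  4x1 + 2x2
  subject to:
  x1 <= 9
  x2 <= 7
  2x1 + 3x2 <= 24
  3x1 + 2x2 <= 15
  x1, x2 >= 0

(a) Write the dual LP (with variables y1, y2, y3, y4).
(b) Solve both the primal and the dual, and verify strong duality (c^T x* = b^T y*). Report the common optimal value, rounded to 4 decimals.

The standard primal-dual pair for 'max c^T x s.t. A x <= b, x >= 0' is:
  Dual:  min b^T y  s.t.  A^T y >= c,  y >= 0.

So the dual LP is:
  minimize  9y1 + 7y2 + 24y3 + 15y4
  subject to:
    y1 + 2y3 + 3y4 >= 4
    y2 + 3y3 + 2y4 >= 2
    y1, y2, y3, y4 >= 0

Solving the primal: x* = (5, 0).
  primal value c^T x* = 20.
Solving the dual: y* = (0, 0, 0, 1.3333).
  dual value b^T y* = 20.
Strong duality: c^T x* = b^T y*. Confirmed.

20


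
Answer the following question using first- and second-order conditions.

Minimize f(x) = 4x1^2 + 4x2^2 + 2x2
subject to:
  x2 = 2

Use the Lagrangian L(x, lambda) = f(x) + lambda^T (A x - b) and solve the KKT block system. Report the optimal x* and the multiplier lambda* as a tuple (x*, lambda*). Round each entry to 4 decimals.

Form the Lagrangian:
  L(x, lambda) = (1/2) x^T Q x + c^T x + lambda^T (A x - b)
Stationarity (grad_x L = 0): Q x + c + A^T lambda = 0.
Primal feasibility: A x = b.

This gives the KKT block system:
  [ Q   A^T ] [ x     ]   [-c ]
  [ A    0  ] [ lambda ] = [ b ]

Solving the linear system:
  x*      = (0, 2)
  lambda* = (-18)
  f(x*)   = 20

x* = (0, 2), lambda* = (-18)


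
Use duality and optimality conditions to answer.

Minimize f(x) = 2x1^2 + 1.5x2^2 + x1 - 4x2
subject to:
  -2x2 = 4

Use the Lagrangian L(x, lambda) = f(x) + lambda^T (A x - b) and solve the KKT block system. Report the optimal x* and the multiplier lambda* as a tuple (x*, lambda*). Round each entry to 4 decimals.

Form the Lagrangian:
  L(x, lambda) = (1/2) x^T Q x + c^T x + lambda^T (A x - b)
Stationarity (grad_x L = 0): Q x + c + A^T lambda = 0.
Primal feasibility: A x = b.

This gives the KKT block system:
  [ Q   A^T ] [ x     ]   [-c ]
  [ A    0  ] [ lambda ] = [ b ]

Solving the linear system:
  x*      = (-0.25, -2)
  lambda* = (-5)
  f(x*)   = 13.875

x* = (-0.25, -2), lambda* = (-5)


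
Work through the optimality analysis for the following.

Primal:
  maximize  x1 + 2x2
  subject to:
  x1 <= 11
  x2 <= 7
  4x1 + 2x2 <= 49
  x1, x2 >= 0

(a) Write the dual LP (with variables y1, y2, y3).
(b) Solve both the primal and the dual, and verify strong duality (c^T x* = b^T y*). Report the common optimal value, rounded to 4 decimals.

The standard primal-dual pair for 'max c^T x s.t. A x <= b, x >= 0' is:
  Dual:  min b^T y  s.t.  A^T y >= c,  y >= 0.

So the dual LP is:
  minimize  11y1 + 7y2 + 49y3
  subject to:
    y1 + 4y3 >= 1
    y2 + 2y3 >= 2
    y1, y2, y3 >= 0

Solving the primal: x* = (8.75, 7).
  primal value c^T x* = 22.75.
Solving the dual: y* = (0, 1.5, 0.25).
  dual value b^T y* = 22.75.
Strong duality: c^T x* = b^T y*. Confirmed.

22.75


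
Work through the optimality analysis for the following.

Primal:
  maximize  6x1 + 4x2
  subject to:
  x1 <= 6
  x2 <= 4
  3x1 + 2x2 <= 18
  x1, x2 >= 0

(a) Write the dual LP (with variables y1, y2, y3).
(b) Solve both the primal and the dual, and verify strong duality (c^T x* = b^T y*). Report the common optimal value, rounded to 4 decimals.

The standard primal-dual pair for 'max c^T x s.t. A x <= b, x >= 0' is:
  Dual:  min b^T y  s.t.  A^T y >= c,  y >= 0.

So the dual LP is:
  minimize  6y1 + 4y2 + 18y3
  subject to:
    y1 + 3y3 >= 6
    y2 + 2y3 >= 4
    y1, y2, y3 >= 0

Solving the primal: x* = (3.3333, 4).
  primal value c^T x* = 36.
Solving the dual: y* = (0, 0, 2).
  dual value b^T y* = 36.
Strong duality: c^T x* = b^T y*. Confirmed.

36


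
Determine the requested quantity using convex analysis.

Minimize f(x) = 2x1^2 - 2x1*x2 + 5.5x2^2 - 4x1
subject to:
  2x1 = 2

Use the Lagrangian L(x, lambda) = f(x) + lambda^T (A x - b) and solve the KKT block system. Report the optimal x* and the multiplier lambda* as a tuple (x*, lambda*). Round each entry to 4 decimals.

Form the Lagrangian:
  L(x, lambda) = (1/2) x^T Q x + c^T x + lambda^T (A x - b)
Stationarity (grad_x L = 0): Q x + c + A^T lambda = 0.
Primal feasibility: A x = b.

This gives the KKT block system:
  [ Q   A^T ] [ x     ]   [-c ]
  [ A    0  ] [ lambda ] = [ b ]

Solving the linear system:
  x*      = (1, 0.1818)
  lambda* = (0.1818)
  f(x*)   = -2.1818

x* = (1, 0.1818), lambda* = (0.1818)


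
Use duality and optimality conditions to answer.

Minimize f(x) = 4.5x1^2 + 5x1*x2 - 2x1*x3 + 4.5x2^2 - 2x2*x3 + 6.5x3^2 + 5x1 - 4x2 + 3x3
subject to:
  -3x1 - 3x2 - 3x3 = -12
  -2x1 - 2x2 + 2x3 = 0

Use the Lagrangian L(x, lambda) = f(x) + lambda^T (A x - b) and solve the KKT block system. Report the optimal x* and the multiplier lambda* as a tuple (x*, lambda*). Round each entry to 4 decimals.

Form the Lagrangian:
  L(x, lambda) = (1/2) x^T Q x + c^T x + lambda^T (A x - b)
Stationarity (grad_x L = 0): Q x + c + A^T lambda = 0.
Primal feasibility: A x = b.

This gives the KKT block system:
  [ Q   A^T ] [ x     ]   [-c ]
  [ A    0  ] [ lambda ] = [ b ]

Solving the linear system:
  x*      = (-0.125, 2.125, 2)
  lambda* = (5.9167, -3.625)
  f(x*)   = 33.9375

x* = (-0.125, 2.125, 2), lambda* = (5.9167, -3.625)


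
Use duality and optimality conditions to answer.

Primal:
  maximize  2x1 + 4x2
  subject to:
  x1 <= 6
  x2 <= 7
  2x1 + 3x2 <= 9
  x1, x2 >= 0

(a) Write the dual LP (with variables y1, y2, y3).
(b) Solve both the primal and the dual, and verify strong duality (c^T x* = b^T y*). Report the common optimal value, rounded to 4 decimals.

The standard primal-dual pair for 'max c^T x s.t. A x <= b, x >= 0' is:
  Dual:  min b^T y  s.t.  A^T y >= c,  y >= 0.

So the dual LP is:
  minimize  6y1 + 7y2 + 9y3
  subject to:
    y1 + 2y3 >= 2
    y2 + 3y3 >= 4
    y1, y2, y3 >= 0

Solving the primal: x* = (0, 3).
  primal value c^T x* = 12.
Solving the dual: y* = (0, 0, 1.3333).
  dual value b^T y* = 12.
Strong duality: c^T x* = b^T y*. Confirmed.

12
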